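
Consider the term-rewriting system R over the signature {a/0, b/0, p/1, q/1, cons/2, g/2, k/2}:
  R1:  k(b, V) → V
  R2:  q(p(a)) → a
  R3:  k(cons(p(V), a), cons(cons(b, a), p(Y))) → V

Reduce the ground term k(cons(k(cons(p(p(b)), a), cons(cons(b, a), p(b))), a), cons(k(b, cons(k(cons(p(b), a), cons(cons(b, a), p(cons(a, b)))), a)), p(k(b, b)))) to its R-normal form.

b

1. k(cons(k(cons(p(p(b)), a), cons(cons(b, a), p(b))), a), cons(k(b, cons(k(cons(p(b), a), cons(cons(b, a), p(cons(a, b)))), a)), p(k(b, b))))  →  k(cons(p(b), a), cons(k(b, cons(k(cons(p(b), a), cons(cons(b, a), p(cons(a, b)))), a)), p(k(b, b))))   [R3 at 1.1]
2. k(cons(p(b), a), cons(k(b, cons(k(cons(p(b), a), cons(cons(b, a), p(cons(a, b)))), a)), p(k(b, b))))  →  k(cons(p(b), a), cons(cons(k(cons(p(b), a), cons(cons(b, a), p(cons(a, b)))), a), p(k(b, b))))   [R1 at 2.1]
3. k(cons(p(b), a), cons(cons(k(cons(p(b), a), cons(cons(b, a), p(cons(a, b)))), a), p(k(b, b))))  →  k(cons(p(b), a), cons(cons(b, a), p(k(b, b))))   [R3 at 2.1.1]
4. k(cons(p(b), a), cons(cons(b, a), p(k(b, b))))  →  b   [R3 at ε]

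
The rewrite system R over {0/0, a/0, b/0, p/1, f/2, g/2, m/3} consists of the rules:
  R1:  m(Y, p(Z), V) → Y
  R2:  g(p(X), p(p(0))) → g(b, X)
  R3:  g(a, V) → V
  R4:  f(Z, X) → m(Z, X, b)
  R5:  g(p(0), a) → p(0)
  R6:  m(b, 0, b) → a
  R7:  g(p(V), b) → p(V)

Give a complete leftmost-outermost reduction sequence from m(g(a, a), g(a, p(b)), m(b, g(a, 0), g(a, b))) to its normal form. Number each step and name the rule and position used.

1. m(g(a, a), g(a, p(b)), m(b, g(a, 0), g(a, b)))  →  m(a, g(a, p(b)), m(b, g(a, 0), g(a, b)))   [R3 at 1]
2. m(a, g(a, p(b)), m(b, g(a, 0), g(a, b)))  →  m(a, p(b), m(b, g(a, 0), g(a, b)))   [R3 at 2]
3. m(a, p(b), m(b, g(a, 0), g(a, b)))  →  a   [R1 at ε]

a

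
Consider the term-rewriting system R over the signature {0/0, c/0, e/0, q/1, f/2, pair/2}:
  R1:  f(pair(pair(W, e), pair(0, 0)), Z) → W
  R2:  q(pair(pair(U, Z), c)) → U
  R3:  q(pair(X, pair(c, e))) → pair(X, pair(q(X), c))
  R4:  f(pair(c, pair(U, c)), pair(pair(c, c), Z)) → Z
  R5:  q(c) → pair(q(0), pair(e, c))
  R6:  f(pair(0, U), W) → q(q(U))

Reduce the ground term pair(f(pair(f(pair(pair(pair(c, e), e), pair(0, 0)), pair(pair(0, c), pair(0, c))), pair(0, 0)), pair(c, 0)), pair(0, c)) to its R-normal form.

1. pair(f(pair(f(pair(pair(pair(c, e), e), pair(0, 0)), pair(pair(0, c), pair(0, c))), pair(0, 0)), pair(c, 0)), pair(0, c))  →  pair(f(pair(pair(c, e), pair(0, 0)), pair(c, 0)), pair(0, c))   [R1 at 1.1.1]
2. pair(f(pair(pair(c, e), pair(0, 0)), pair(c, 0)), pair(0, c))  →  pair(c, pair(0, c))   [R1 at 1]

pair(c, pair(0, c))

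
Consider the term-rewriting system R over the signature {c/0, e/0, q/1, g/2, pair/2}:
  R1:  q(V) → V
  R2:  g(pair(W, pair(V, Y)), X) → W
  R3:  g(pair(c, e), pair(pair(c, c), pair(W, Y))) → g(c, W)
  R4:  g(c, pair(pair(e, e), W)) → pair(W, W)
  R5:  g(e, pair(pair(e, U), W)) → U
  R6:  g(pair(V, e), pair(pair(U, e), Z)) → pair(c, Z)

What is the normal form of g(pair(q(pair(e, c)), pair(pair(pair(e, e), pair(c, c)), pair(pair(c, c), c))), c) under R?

1. g(pair(q(pair(e, c)), pair(pair(pair(e, e), pair(c, c)), pair(pair(c, c), c))), c)  →  q(pair(e, c))   [R2 at ε]
2. q(pair(e, c))  →  pair(e, c)   [R1 at ε]

pair(e, c)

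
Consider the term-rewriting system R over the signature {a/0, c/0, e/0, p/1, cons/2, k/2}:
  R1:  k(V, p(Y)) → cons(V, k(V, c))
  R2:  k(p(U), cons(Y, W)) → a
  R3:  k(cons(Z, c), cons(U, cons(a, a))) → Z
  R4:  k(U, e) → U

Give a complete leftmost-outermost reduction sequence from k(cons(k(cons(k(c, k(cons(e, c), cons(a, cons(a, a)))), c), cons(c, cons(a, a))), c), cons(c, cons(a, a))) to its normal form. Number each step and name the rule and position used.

1. k(cons(k(cons(k(c, k(cons(e, c), cons(a, cons(a, a)))), c), cons(c, cons(a, a))), c), cons(c, cons(a, a)))  →  k(cons(k(c, k(cons(e, c), cons(a, cons(a, a)))), c), cons(c, cons(a, a)))   [R3 at ε]
2. k(cons(k(c, k(cons(e, c), cons(a, cons(a, a)))), c), cons(c, cons(a, a)))  →  k(c, k(cons(e, c), cons(a, cons(a, a))))   [R3 at ε]
3. k(c, k(cons(e, c), cons(a, cons(a, a))))  →  k(c, e)   [R3 at 2]
4. k(c, e)  →  c   [R4 at ε]

c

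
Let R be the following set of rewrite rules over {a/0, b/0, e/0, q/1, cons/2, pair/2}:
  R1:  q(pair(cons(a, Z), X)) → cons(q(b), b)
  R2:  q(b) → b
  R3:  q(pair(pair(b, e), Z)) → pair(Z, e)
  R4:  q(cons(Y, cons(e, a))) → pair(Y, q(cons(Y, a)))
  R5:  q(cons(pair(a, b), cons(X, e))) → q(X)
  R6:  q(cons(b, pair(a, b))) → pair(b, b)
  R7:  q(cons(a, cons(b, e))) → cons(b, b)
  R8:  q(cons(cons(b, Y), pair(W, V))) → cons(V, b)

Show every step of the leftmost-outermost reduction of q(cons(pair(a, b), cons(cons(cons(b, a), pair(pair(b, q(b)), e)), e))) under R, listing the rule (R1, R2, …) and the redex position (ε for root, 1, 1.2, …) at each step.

cons(e, b)

1. q(cons(pair(a, b), cons(cons(cons(b, a), pair(pair(b, q(b)), e)), e)))  →  q(cons(cons(b, a), pair(pair(b, q(b)), e)))   [R5 at ε]
2. q(cons(cons(b, a), pair(pair(b, q(b)), e)))  →  cons(e, b)   [R8 at ε]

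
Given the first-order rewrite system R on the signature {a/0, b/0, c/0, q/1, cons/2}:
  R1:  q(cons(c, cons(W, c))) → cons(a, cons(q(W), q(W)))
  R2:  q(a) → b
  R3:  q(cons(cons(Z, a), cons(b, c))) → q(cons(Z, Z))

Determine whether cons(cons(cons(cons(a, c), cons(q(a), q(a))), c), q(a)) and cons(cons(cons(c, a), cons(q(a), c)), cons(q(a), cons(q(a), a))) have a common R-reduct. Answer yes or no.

no — NF(t₁) = cons(cons(cons(cons(a, c), cons(b, b)), c), b), NF(t₂) = cons(cons(cons(c, a), cons(b, c)), cons(b, cons(b, a)))

Reduce t₁ = cons(cons(cons(cons(a, c), cons(q(a), q(a))), c), q(a)):
1. cons(cons(cons(cons(a, c), cons(q(a), q(a))), c), q(a))  →  cons(cons(cons(cons(a, c), cons(b, q(a))), c), q(a))   [R2 at 1.1.2.1]
2. cons(cons(cons(cons(a, c), cons(b, q(a))), c), q(a))  →  cons(cons(cons(cons(a, c), cons(b, b)), c), q(a))   [R2 at 1.1.2.2]
3. cons(cons(cons(cons(a, c), cons(b, b)), c), q(a))  →  cons(cons(cons(cons(a, c), cons(b, b)), c), b)   [R2 at 2]

Reduce t₂ = cons(cons(cons(c, a), cons(q(a), c)), cons(q(a), cons(q(a), a))):
1. cons(cons(cons(c, a), cons(q(a), c)), cons(q(a), cons(q(a), a)))  →  cons(cons(cons(c, a), cons(b, c)), cons(q(a), cons(q(a), a)))   [R2 at 1.2.1]
2. cons(cons(cons(c, a), cons(b, c)), cons(q(a), cons(q(a), a)))  →  cons(cons(cons(c, a), cons(b, c)), cons(b, cons(q(a), a)))   [R2 at 2.1]
3. cons(cons(cons(c, a), cons(b, c)), cons(b, cons(q(a), a)))  →  cons(cons(cons(c, a), cons(b, c)), cons(b, cons(b, a)))   [R2 at 2.2.1]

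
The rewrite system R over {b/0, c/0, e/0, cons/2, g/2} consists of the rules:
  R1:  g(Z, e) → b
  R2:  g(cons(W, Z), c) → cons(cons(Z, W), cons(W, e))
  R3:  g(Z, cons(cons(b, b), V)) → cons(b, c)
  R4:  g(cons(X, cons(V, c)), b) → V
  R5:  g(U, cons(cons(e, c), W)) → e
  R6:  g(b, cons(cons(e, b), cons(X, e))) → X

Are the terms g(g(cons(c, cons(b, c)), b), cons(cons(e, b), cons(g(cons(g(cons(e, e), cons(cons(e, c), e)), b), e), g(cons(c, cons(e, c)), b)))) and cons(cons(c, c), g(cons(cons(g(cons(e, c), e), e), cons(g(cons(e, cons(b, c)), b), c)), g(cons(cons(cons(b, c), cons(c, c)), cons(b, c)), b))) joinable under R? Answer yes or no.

no — NF(t₁) = b, NF(t₂) = cons(cons(c, c), b)

Reduce t₁ = g(g(cons(c, cons(b, c)), b), cons(cons(e, b), cons(g(cons(g(cons(e, e), cons(cons(e, c), e)), b), e), g(cons(c, cons(e, c)), b)))):
1. g(g(cons(c, cons(b, c)), b), cons(cons(e, b), cons(g(cons(g(cons(e, e), cons(cons(e, c), e)), b), e), g(cons(c, cons(e, c)), b))))  →  g(b, cons(cons(e, b), cons(g(cons(g(cons(e, e), cons(cons(e, c), e)), b), e), g(cons(c, cons(e, c)), b))))   [R4 at 1]
2. g(b, cons(cons(e, b), cons(g(cons(g(cons(e, e), cons(cons(e, c), e)), b), e), g(cons(c, cons(e, c)), b))))  →  g(b, cons(cons(e, b), cons(b, g(cons(c, cons(e, c)), b))))   [R1 at 2.2.1]
3. g(b, cons(cons(e, b), cons(b, g(cons(c, cons(e, c)), b))))  →  g(b, cons(cons(e, b), cons(b, e)))   [R4 at 2.2.2]
4. g(b, cons(cons(e, b), cons(b, e)))  →  b   [R6 at ε]

Reduce t₂ = cons(cons(c, c), g(cons(cons(g(cons(e, c), e), e), cons(g(cons(e, cons(b, c)), b), c)), g(cons(cons(cons(b, c), cons(c, c)), cons(b, c)), b))):
1. cons(cons(c, c), g(cons(cons(g(cons(e, c), e), e), cons(g(cons(e, cons(b, c)), b), c)), g(cons(cons(cons(b, c), cons(c, c)), cons(b, c)), b)))  →  cons(cons(c, c), g(cons(cons(b, e), cons(g(cons(e, cons(b, c)), b), c)), g(cons(cons(cons(b, c), cons(c, c)), cons(b, c)), b)))   [R1 at 2.1.1.1]
2. cons(cons(c, c), g(cons(cons(b, e), cons(g(cons(e, cons(b, c)), b), c)), g(cons(cons(cons(b, c), cons(c, c)), cons(b, c)), b)))  →  cons(cons(c, c), g(cons(cons(b, e), cons(b, c)), g(cons(cons(cons(b, c), cons(c, c)), cons(b, c)), b)))   [R4 at 2.1.2.1]
3. cons(cons(c, c), g(cons(cons(b, e), cons(b, c)), g(cons(cons(cons(b, c), cons(c, c)), cons(b, c)), b)))  →  cons(cons(c, c), g(cons(cons(b, e), cons(b, c)), b))   [R4 at 2.2]
4. cons(cons(c, c), g(cons(cons(b, e), cons(b, c)), b))  →  cons(cons(c, c), b)   [R4 at 2]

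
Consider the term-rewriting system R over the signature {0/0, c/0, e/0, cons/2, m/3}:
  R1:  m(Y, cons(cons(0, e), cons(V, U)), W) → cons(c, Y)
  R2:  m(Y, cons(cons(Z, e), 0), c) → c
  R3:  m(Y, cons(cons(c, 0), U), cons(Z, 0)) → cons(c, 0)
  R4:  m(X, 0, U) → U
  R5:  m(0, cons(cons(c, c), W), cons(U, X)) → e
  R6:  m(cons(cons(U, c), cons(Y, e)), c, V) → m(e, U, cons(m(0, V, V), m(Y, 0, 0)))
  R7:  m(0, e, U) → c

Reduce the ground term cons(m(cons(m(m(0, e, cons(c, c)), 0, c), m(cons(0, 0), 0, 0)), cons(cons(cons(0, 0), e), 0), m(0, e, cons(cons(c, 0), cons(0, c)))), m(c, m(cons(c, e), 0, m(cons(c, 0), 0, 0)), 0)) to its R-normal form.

1. cons(m(cons(m(m(0, e, cons(c, c)), 0, c), m(cons(0, 0), 0, 0)), cons(cons(cons(0, 0), e), 0), m(0, e, cons(cons(c, 0), cons(0, c)))), m(c, m(cons(c, e), 0, m(cons(c, 0), 0, 0)), 0))  →  cons(m(cons(c, m(cons(0, 0), 0, 0)), cons(cons(cons(0, 0), e), 0), m(0, e, cons(cons(c, 0), cons(0, c)))), m(c, m(cons(c, e), 0, m(cons(c, 0), 0, 0)), 0))   [R4 at 1.1.1]
2. cons(m(cons(c, m(cons(0, 0), 0, 0)), cons(cons(cons(0, 0), e), 0), m(0, e, cons(cons(c, 0), cons(0, c)))), m(c, m(cons(c, e), 0, m(cons(c, 0), 0, 0)), 0))  →  cons(m(cons(c, 0), cons(cons(cons(0, 0), e), 0), m(0, e, cons(cons(c, 0), cons(0, c)))), m(c, m(cons(c, e), 0, m(cons(c, 0), 0, 0)), 0))   [R4 at 1.1.2]
3. cons(m(cons(c, 0), cons(cons(cons(0, 0), e), 0), m(0, e, cons(cons(c, 0), cons(0, c)))), m(c, m(cons(c, e), 0, m(cons(c, 0), 0, 0)), 0))  →  cons(m(cons(c, 0), cons(cons(cons(0, 0), e), 0), c), m(c, m(cons(c, e), 0, m(cons(c, 0), 0, 0)), 0))   [R7 at 1.3]
4. cons(m(cons(c, 0), cons(cons(cons(0, 0), e), 0), c), m(c, m(cons(c, e), 0, m(cons(c, 0), 0, 0)), 0))  →  cons(c, m(c, m(cons(c, e), 0, m(cons(c, 0), 0, 0)), 0))   [R2 at 1]
5. cons(c, m(c, m(cons(c, e), 0, m(cons(c, 0), 0, 0)), 0))  →  cons(c, m(c, m(cons(c, 0), 0, 0), 0))   [R4 at 2.2]
6. cons(c, m(c, m(cons(c, 0), 0, 0), 0))  →  cons(c, m(c, 0, 0))   [R4 at 2.2]
7. cons(c, m(c, 0, 0))  →  cons(c, 0)   [R4 at 2]

cons(c, 0)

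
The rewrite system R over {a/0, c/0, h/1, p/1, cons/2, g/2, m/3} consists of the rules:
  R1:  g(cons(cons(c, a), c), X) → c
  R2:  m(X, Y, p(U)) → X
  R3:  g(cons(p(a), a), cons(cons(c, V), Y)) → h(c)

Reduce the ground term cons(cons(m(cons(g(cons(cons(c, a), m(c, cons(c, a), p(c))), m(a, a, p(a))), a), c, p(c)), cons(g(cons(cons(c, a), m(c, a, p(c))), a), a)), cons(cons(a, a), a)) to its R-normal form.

cons(cons(cons(c, a), cons(c, a)), cons(cons(a, a), a))

1. cons(cons(m(cons(g(cons(cons(c, a), m(c, cons(c, a), p(c))), m(a, a, p(a))), a), c, p(c)), cons(g(cons(cons(c, a), m(c, a, p(c))), a), a)), cons(cons(a, a), a))  →  cons(cons(cons(g(cons(cons(c, a), m(c, cons(c, a), p(c))), m(a, a, p(a))), a), cons(g(cons(cons(c, a), m(c, a, p(c))), a), a)), cons(cons(a, a), a))   [R2 at 1.1]
2. cons(cons(cons(g(cons(cons(c, a), m(c, cons(c, a), p(c))), m(a, a, p(a))), a), cons(g(cons(cons(c, a), m(c, a, p(c))), a), a)), cons(cons(a, a), a))  →  cons(cons(cons(g(cons(cons(c, a), c), m(a, a, p(a))), a), cons(g(cons(cons(c, a), m(c, a, p(c))), a), a)), cons(cons(a, a), a))   [R2 at 1.1.1.1.2]
3. cons(cons(cons(g(cons(cons(c, a), c), m(a, a, p(a))), a), cons(g(cons(cons(c, a), m(c, a, p(c))), a), a)), cons(cons(a, a), a))  →  cons(cons(cons(c, a), cons(g(cons(cons(c, a), m(c, a, p(c))), a), a)), cons(cons(a, a), a))   [R1 at 1.1.1]
4. cons(cons(cons(c, a), cons(g(cons(cons(c, a), m(c, a, p(c))), a), a)), cons(cons(a, a), a))  →  cons(cons(cons(c, a), cons(g(cons(cons(c, a), c), a), a)), cons(cons(a, a), a))   [R2 at 1.2.1.1.2]
5. cons(cons(cons(c, a), cons(g(cons(cons(c, a), c), a), a)), cons(cons(a, a), a))  →  cons(cons(cons(c, a), cons(c, a)), cons(cons(a, a), a))   [R1 at 1.2.1]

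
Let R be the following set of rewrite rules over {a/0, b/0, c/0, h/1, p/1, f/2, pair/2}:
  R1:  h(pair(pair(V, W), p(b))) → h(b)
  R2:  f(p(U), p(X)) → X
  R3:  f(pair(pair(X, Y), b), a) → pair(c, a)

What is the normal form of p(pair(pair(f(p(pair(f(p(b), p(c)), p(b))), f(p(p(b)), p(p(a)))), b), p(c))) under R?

p(pair(pair(a, b), p(c)))

1. p(pair(pair(f(p(pair(f(p(b), p(c)), p(b))), f(p(p(b)), p(p(a)))), b), p(c)))  →  p(pair(pair(f(p(pair(c, p(b))), f(p(p(b)), p(p(a)))), b), p(c)))   [R2 at 1.1.1.1.1.1]
2. p(pair(pair(f(p(pair(c, p(b))), f(p(p(b)), p(p(a)))), b), p(c)))  →  p(pair(pair(f(p(pair(c, p(b))), p(a)), b), p(c)))   [R2 at 1.1.1.2]
3. p(pair(pair(f(p(pair(c, p(b))), p(a)), b), p(c)))  →  p(pair(pair(a, b), p(c)))   [R2 at 1.1.1]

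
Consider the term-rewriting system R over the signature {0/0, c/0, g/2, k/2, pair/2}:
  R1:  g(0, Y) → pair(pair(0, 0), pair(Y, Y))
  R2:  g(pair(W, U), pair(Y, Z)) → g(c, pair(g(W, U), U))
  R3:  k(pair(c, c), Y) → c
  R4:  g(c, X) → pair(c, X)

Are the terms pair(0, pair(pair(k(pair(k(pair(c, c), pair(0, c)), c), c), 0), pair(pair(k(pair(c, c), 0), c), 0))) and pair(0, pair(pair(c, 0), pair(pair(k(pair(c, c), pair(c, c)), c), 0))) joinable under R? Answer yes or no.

Reduce t₁ = pair(0, pair(pair(k(pair(k(pair(c, c), pair(0, c)), c), c), 0), pair(pair(k(pair(c, c), 0), c), 0))):
1. pair(0, pair(pair(k(pair(k(pair(c, c), pair(0, c)), c), c), 0), pair(pair(k(pair(c, c), 0), c), 0)))  →  pair(0, pair(pair(k(pair(c, c), c), 0), pair(pair(k(pair(c, c), 0), c), 0)))   [R3 at 2.1.1.1.1]
2. pair(0, pair(pair(k(pair(c, c), c), 0), pair(pair(k(pair(c, c), 0), c), 0)))  →  pair(0, pair(pair(c, 0), pair(pair(k(pair(c, c), 0), c), 0)))   [R3 at 2.1.1]
3. pair(0, pair(pair(c, 0), pair(pair(k(pair(c, c), 0), c), 0)))  →  pair(0, pair(pair(c, 0), pair(pair(c, c), 0)))   [R3 at 2.2.1.1]

Reduce t₂ = pair(0, pair(pair(c, 0), pair(pair(k(pair(c, c), pair(c, c)), c), 0))):
1. pair(0, pair(pair(c, 0), pair(pair(k(pair(c, c), pair(c, c)), c), 0)))  →  pair(0, pair(pair(c, 0), pair(pair(c, c), 0)))   [R3 at 2.2.1.1]

yes — NF(t₁) = pair(0, pair(pair(c, 0), pair(pair(c, c), 0))), NF(t₂) = pair(0, pair(pair(c, 0), pair(pair(c, c), 0)))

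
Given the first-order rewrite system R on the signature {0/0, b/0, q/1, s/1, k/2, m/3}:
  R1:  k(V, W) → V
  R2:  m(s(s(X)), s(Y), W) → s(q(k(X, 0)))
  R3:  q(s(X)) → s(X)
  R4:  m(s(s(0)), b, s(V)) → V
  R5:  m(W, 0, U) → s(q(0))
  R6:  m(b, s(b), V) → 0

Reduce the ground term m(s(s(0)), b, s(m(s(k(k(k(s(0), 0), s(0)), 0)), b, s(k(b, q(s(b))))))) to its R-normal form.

b

1. m(s(s(0)), b, s(m(s(k(k(k(s(0), 0), s(0)), 0)), b, s(k(b, q(s(b)))))))  →  m(s(k(k(k(s(0), 0), s(0)), 0)), b, s(k(b, q(s(b)))))   [R4 at ε]
2. m(s(k(k(k(s(0), 0), s(0)), 0)), b, s(k(b, q(s(b)))))  →  m(s(k(k(s(0), 0), s(0))), b, s(k(b, q(s(b)))))   [R1 at 1.1]
3. m(s(k(k(s(0), 0), s(0))), b, s(k(b, q(s(b)))))  →  m(s(k(s(0), 0)), b, s(k(b, q(s(b)))))   [R1 at 1.1]
4. m(s(k(s(0), 0)), b, s(k(b, q(s(b)))))  →  m(s(s(0)), b, s(k(b, q(s(b)))))   [R1 at 1.1]
5. m(s(s(0)), b, s(k(b, q(s(b)))))  →  k(b, q(s(b)))   [R4 at ε]
6. k(b, q(s(b)))  →  b   [R1 at ε]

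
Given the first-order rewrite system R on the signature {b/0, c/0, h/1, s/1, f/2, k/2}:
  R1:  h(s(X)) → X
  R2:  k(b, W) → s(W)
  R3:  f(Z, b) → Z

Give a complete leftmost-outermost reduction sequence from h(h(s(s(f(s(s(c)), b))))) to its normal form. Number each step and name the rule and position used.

s(s(c))

1. h(h(s(s(f(s(s(c)), b)))))  →  h(s(f(s(s(c)), b)))   [R1 at 1]
2. h(s(f(s(s(c)), b)))  →  f(s(s(c)), b)   [R1 at ε]
3. f(s(s(c)), b)  →  s(s(c))   [R3 at ε]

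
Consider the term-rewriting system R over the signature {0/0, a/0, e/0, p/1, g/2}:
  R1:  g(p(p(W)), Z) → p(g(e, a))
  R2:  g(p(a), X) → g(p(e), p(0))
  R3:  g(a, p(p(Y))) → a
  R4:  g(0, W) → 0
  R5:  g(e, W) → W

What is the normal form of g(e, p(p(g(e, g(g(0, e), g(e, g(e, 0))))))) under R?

p(p(0))

1. g(e, p(p(g(e, g(g(0, e), g(e, g(e, 0)))))))  →  p(p(g(e, g(g(0, e), g(e, g(e, 0))))))   [R5 at ε]
2. p(p(g(e, g(g(0, e), g(e, g(e, 0))))))  →  p(p(g(g(0, e), g(e, g(e, 0)))))   [R5 at 1.1]
3. p(p(g(g(0, e), g(e, g(e, 0)))))  →  p(p(g(0, g(e, g(e, 0)))))   [R4 at 1.1.1]
4. p(p(g(0, g(e, g(e, 0)))))  →  p(p(0))   [R4 at 1.1]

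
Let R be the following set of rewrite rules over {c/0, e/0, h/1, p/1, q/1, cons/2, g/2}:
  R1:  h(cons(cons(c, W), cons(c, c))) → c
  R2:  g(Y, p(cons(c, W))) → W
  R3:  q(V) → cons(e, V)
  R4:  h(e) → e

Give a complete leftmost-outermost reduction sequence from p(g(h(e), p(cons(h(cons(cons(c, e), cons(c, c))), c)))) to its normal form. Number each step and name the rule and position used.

p(c)

1. p(g(h(e), p(cons(h(cons(cons(c, e), cons(c, c))), c))))  →  p(g(e, p(cons(h(cons(cons(c, e), cons(c, c))), c))))   [R4 at 1.1]
2. p(g(e, p(cons(h(cons(cons(c, e), cons(c, c))), c))))  →  p(g(e, p(cons(c, c))))   [R1 at 1.2.1.1]
3. p(g(e, p(cons(c, c))))  →  p(c)   [R2 at 1]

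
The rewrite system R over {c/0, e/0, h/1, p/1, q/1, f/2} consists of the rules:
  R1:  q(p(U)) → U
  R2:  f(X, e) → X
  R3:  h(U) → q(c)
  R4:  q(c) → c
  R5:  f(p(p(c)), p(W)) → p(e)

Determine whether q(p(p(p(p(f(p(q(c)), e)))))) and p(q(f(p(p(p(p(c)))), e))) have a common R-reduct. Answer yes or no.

yes — NF(t₁) = p(p(p(p(c)))), NF(t₂) = p(p(p(p(c))))

Reduce t₁ = q(p(p(p(p(f(p(q(c)), e)))))):
1. q(p(p(p(p(f(p(q(c)), e))))))  →  p(p(p(f(p(q(c)), e))))   [R1 at ε]
2. p(p(p(f(p(q(c)), e))))  →  p(p(p(p(q(c)))))   [R2 at 1.1.1]
3. p(p(p(p(q(c)))))  →  p(p(p(p(c))))   [R4 at 1.1.1.1]

Reduce t₂ = p(q(f(p(p(p(p(c)))), e))):
1. p(q(f(p(p(p(p(c)))), e)))  →  p(q(p(p(p(p(c))))))   [R2 at 1.1]
2. p(q(p(p(p(p(c))))))  →  p(p(p(p(c))))   [R1 at 1]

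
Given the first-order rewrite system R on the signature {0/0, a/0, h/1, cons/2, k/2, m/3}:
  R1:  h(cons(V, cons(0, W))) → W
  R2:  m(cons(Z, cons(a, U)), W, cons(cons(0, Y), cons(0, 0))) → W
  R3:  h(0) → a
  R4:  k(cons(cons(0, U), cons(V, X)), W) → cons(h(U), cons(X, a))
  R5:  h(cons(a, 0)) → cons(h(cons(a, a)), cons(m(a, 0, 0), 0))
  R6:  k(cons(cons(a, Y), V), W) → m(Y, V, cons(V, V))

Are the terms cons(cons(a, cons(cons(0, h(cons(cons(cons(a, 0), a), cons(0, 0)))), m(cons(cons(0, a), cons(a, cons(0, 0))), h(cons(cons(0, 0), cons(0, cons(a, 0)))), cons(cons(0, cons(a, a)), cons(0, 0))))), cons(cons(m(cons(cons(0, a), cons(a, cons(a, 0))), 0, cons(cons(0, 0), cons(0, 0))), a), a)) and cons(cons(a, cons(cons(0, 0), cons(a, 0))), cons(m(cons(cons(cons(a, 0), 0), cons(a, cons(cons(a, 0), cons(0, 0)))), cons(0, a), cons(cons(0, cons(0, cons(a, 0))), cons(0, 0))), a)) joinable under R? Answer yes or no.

yes — NF(t₁) = cons(cons(a, cons(cons(0, 0), cons(a, 0))), cons(cons(0, a), a)), NF(t₂) = cons(cons(a, cons(cons(0, 0), cons(a, 0))), cons(cons(0, a), a))

Reduce t₁ = cons(cons(a, cons(cons(0, h(cons(cons(cons(a, 0), a), cons(0, 0)))), m(cons(cons(0, a), cons(a, cons(0, 0))), h(cons(cons(0, 0), cons(0, cons(a, 0)))), cons(cons(0, cons(a, a)), cons(0, 0))))), cons(cons(m(cons(cons(0, a), cons(a, cons(a, 0))), 0, cons(cons(0, 0), cons(0, 0))), a), a)):
1. cons(cons(a, cons(cons(0, h(cons(cons(cons(a, 0), a), cons(0, 0)))), m(cons(cons(0, a), cons(a, cons(0, 0))), h(cons(cons(0, 0), cons(0, cons(a, 0)))), cons(cons(0, cons(a, a)), cons(0, 0))))), cons(cons(m(cons(cons(0, a), cons(a, cons(a, 0))), 0, cons(cons(0, 0), cons(0, 0))), a), a))  →  cons(cons(a, cons(cons(0, 0), m(cons(cons(0, a), cons(a, cons(0, 0))), h(cons(cons(0, 0), cons(0, cons(a, 0)))), cons(cons(0, cons(a, a)), cons(0, 0))))), cons(cons(m(cons(cons(0, a), cons(a, cons(a, 0))), 0, cons(cons(0, 0), cons(0, 0))), a), a))   [R1 at 1.2.1.2]
2. cons(cons(a, cons(cons(0, 0), m(cons(cons(0, a), cons(a, cons(0, 0))), h(cons(cons(0, 0), cons(0, cons(a, 0)))), cons(cons(0, cons(a, a)), cons(0, 0))))), cons(cons(m(cons(cons(0, a), cons(a, cons(a, 0))), 0, cons(cons(0, 0), cons(0, 0))), a), a))  →  cons(cons(a, cons(cons(0, 0), h(cons(cons(0, 0), cons(0, cons(a, 0)))))), cons(cons(m(cons(cons(0, a), cons(a, cons(a, 0))), 0, cons(cons(0, 0), cons(0, 0))), a), a))   [R2 at 1.2.2]
3. cons(cons(a, cons(cons(0, 0), h(cons(cons(0, 0), cons(0, cons(a, 0)))))), cons(cons(m(cons(cons(0, a), cons(a, cons(a, 0))), 0, cons(cons(0, 0), cons(0, 0))), a), a))  →  cons(cons(a, cons(cons(0, 0), cons(a, 0))), cons(cons(m(cons(cons(0, a), cons(a, cons(a, 0))), 0, cons(cons(0, 0), cons(0, 0))), a), a))   [R1 at 1.2.2]
4. cons(cons(a, cons(cons(0, 0), cons(a, 0))), cons(cons(m(cons(cons(0, a), cons(a, cons(a, 0))), 0, cons(cons(0, 0), cons(0, 0))), a), a))  →  cons(cons(a, cons(cons(0, 0), cons(a, 0))), cons(cons(0, a), a))   [R2 at 2.1.1]

Reduce t₂ = cons(cons(a, cons(cons(0, 0), cons(a, 0))), cons(m(cons(cons(cons(a, 0), 0), cons(a, cons(cons(a, 0), cons(0, 0)))), cons(0, a), cons(cons(0, cons(0, cons(a, 0))), cons(0, 0))), a)):
1. cons(cons(a, cons(cons(0, 0), cons(a, 0))), cons(m(cons(cons(cons(a, 0), 0), cons(a, cons(cons(a, 0), cons(0, 0)))), cons(0, a), cons(cons(0, cons(0, cons(a, 0))), cons(0, 0))), a))  →  cons(cons(a, cons(cons(0, 0), cons(a, 0))), cons(cons(0, a), a))   [R2 at 2.1]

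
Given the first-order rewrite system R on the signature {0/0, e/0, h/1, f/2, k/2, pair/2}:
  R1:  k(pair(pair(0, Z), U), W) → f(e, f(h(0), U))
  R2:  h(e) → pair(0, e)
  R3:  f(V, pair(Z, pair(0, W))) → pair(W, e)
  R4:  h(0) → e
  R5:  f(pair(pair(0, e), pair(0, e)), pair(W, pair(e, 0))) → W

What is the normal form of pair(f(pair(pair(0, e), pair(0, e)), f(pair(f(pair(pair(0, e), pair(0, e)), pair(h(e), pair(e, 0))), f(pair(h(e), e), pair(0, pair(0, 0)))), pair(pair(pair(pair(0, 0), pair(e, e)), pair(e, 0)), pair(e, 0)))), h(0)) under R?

pair(pair(pair(0, 0), pair(e, e)), e)

1. pair(f(pair(pair(0, e), pair(0, e)), f(pair(f(pair(pair(0, e), pair(0, e)), pair(h(e), pair(e, 0))), f(pair(h(e), e), pair(0, pair(0, 0)))), pair(pair(pair(pair(0, 0), pair(e, e)), pair(e, 0)), pair(e, 0)))), h(0))  →  pair(f(pair(pair(0, e), pair(0, e)), f(pair(h(e), f(pair(h(e), e), pair(0, pair(0, 0)))), pair(pair(pair(pair(0, 0), pair(e, e)), pair(e, 0)), pair(e, 0)))), h(0))   [R5 at 1.2.1.1]
2. pair(f(pair(pair(0, e), pair(0, e)), f(pair(h(e), f(pair(h(e), e), pair(0, pair(0, 0)))), pair(pair(pair(pair(0, 0), pair(e, e)), pair(e, 0)), pair(e, 0)))), h(0))  →  pair(f(pair(pair(0, e), pair(0, e)), f(pair(pair(0, e), f(pair(h(e), e), pair(0, pair(0, 0)))), pair(pair(pair(pair(0, 0), pair(e, e)), pair(e, 0)), pair(e, 0)))), h(0))   [R2 at 1.2.1.1]
3. pair(f(pair(pair(0, e), pair(0, e)), f(pair(pair(0, e), f(pair(h(e), e), pair(0, pair(0, 0)))), pair(pair(pair(pair(0, 0), pair(e, e)), pair(e, 0)), pair(e, 0)))), h(0))  →  pair(f(pair(pair(0, e), pair(0, e)), f(pair(pair(0, e), pair(0, e)), pair(pair(pair(pair(0, 0), pair(e, e)), pair(e, 0)), pair(e, 0)))), h(0))   [R3 at 1.2.1.2]
4. pair(f(pair(pair(0, e), pair(0, e)), f(pair(pair(0, e), pair(0, e)), pair(pair(pair(pair(0, 0), pair(e, e)), pair(e, 0)), pair(e, 0)))), h(0))  →  pair(f(pair(pair(0, e), pair(0, e)), pair(pair(pair(0, 0), pair(e, e)), pair(e, 0))), h(0))   [R5 at 1.2]
5. pair(f(pair(pair(0, e), pair(0, e)), pair(pair(pair(0, 0), pair(e, e)), pair(e, 0))), h(0))  →  pair(pair(pair(0, 0), pair(e, e)), h(0))   [R5 at 1]
6. pair(pair(pair(0, 0), pair(e, e)), h(0))  →  pair(pair(pair(0, 0), pair(e, e)), e)   [R4 at 2]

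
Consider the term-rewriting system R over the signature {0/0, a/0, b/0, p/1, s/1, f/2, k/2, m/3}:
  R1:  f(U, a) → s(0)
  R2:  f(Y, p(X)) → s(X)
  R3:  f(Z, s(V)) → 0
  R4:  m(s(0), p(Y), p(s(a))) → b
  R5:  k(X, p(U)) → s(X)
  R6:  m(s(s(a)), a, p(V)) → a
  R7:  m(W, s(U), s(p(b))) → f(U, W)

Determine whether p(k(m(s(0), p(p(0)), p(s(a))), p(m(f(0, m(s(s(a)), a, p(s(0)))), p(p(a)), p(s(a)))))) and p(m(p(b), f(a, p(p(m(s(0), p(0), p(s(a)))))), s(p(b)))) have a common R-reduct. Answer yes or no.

Reduce t₁ = p(k(m(s(0), p(p(0)), p(s(a))), p(m(f(0, m(s(s(a)), a, p(s(0)))), p(p(a)), p(s(a)))))):
1. p(k(m(s(0), p(p(0)), p(s(a))), p(m(f(0, m(s(s(a)), a, p(s(0)))), p(p(a)), p(s(a))))))  →  p(s(m(s(0), p(p(0)), p(s(a)))))   [R5 at 1]
2. p(s(m(s(0), p(p(0)), p(s(a)))))  →  p(s(b))   [R4 at 1.1]

Reduce t₂ = p(m(p(b), f(a, p(p(m(s(0), p(0), p(s(a)))))), s(p(b)))):
1. p(m(p(b), f(a, p(p(m(s(0), p(0), p(s(a)))))), s(p(b))))  →  p(m(p(b), s(p(m(s(0), p(0), p(s(a))))), s(p(b))))   [R2 at 1.2]
2. p(m(p(b), s(p(m(s(0), p(0), p(s(a))))), s(p(b))))  →  p(f(p(m(s(0), p(0), p(s(a)))), p(b)))   [R7 at 1]
3. p(f(p(m(s(0), p(0), p(s(a)))), p(b)))  →  p(s(b))   [R2 at 1]

yes — NF(t₁) = p(s(b)), NF(t₂) = p(s(b))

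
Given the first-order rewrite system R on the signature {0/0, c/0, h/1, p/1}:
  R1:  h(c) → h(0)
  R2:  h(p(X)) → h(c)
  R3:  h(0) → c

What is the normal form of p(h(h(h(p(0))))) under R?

p(c)

1. p(h(h(h(p(0)))))  →  p(h(h(h(c))))   [R2 at 1.1.1]
2. p(h(h(h(c))))  →  p(h(h(h(0))))   [R1 at 1.1.1]
3. p(h(h(h(0))))  →  p(h(h(c)))   [R3 at 1.1.1]
4. p(h(h(c)))  →  p(h(h(0)))   [R1 at 1.1]
5. p(h(h(0)))  →  p(h(c))   [R3 at 1.1]
6. p(h(c))  →  p(h(0))   [R1 at 1]
7. p(h(0))  →  p(c)   [R3 at 1]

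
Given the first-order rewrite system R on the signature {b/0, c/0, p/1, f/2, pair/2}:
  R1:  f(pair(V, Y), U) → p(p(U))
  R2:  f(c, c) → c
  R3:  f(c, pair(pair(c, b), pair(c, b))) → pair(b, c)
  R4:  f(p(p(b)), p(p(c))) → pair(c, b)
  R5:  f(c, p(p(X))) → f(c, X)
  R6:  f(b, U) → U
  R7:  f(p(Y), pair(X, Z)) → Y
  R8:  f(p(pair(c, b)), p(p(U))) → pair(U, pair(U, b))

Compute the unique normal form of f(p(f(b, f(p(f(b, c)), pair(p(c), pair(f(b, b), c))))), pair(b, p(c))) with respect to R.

c

1. f(p(f(b, f(p(f(b, c)), pair(p(c), pair(f(b, b), c))))), pair(b, p(c)))  →  f(b, f(p(f(b, c)), pair(p(c), pair(f(b, b), c))))   [R7 at ε]
2. f(b, f(p(f(b, c)), pair(p(c), pair(f(b, b), c))))  →  f(p(f(b, c)), pair(p(c), pair(f(b, b), c)))   [R6 at ε]
3. f(p(f(b, c)), pair(p(c), pair(f(b, b), c)))  →  f(b, c)   [R7 at ε]
4. f(b, c)  →  c   [R6 at ε]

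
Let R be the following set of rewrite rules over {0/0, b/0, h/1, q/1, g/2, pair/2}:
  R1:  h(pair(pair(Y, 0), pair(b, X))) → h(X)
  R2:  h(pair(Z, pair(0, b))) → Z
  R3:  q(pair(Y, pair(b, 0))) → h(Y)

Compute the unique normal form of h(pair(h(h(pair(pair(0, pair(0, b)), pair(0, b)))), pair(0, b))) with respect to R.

1. h(pair(h(h(pair(pair(0, pair(0, b)), pair(0, b)))), pair(0, b)))  →  h(h(pair(pair(0, pair(0, b)), pair(0, b))))   [R2 at ε]
2. h(h(pair(pair(0, pair(0, b)), pair(0, b))))  →  h(pair(0, pair(0, b)))   [R2 at 1]
3. h(pair(0, pair(0, b)))  →  0   [R2 at ε]

0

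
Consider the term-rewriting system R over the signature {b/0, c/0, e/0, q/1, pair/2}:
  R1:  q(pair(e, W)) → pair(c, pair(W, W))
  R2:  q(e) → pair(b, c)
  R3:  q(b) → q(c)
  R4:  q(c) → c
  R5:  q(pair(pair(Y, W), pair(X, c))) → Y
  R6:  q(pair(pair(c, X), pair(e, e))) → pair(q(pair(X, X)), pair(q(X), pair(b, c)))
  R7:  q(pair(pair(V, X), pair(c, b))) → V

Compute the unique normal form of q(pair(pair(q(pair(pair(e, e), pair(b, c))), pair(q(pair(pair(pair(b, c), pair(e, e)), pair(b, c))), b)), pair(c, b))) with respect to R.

1. q(pair(pair(q(pair(pair(e, e), pair(b, c))), pair(q(pair(pair(pair(b, c), pair(e, e)), pair(b, c))), b)), pair(c, b)))  →  q(pair(pair(e, e), pair(b, c)))   [R7 at ε]
2. q(pair(pair(e, e), pair(b, c)))  →  e   [R5 at ε]

e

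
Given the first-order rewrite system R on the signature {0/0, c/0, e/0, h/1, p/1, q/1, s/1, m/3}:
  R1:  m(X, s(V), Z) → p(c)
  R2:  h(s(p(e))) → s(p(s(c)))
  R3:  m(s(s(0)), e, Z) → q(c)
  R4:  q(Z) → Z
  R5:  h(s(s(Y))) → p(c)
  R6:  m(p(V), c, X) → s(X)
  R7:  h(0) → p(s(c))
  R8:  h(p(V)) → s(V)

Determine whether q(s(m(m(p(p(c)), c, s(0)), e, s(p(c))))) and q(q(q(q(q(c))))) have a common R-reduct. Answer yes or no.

Reduce t₁ = q(s(m(m(p(p(c)), c, s(0)), e, s(p(c))))):
1. q(s(m(m(p(p(c)), c, s(0)), e, s(p(c)))))  →  s(m(m(p(p(c)), c, s(0)), e, s(p(c))))   [R4 at ε]
2. s(m(m(p(p(c)), c, s(0)), e, s(p(c))))  →  s(m(s(s(0)), e, s(p(c))))   [R6 at 1.1]
3. s(m(s(s(0)), e, s(p(c))))  →  s(q(c))   [R3 at 1]
4. s(q(c))  →  s(c)   [R4 at 1]

Reduce t₂ = q(q(q(q(q(c))))):
1. q(q(q(q(q(c)))))  →  q(q(q(q(c))))   [R4 at ε]
2. q(q(q(q(c))))  →  q(q(q(c)))   [R4 at ε]
3. q(q(q(c)))  →  q(q(c))   [R4 at ε]
4. q(q(c))  →  q(c)   [R4 at ε]
5. q(c)  →  c   [R4 at ε]

no — NF(t₁) = s(c), NF(t₂) = c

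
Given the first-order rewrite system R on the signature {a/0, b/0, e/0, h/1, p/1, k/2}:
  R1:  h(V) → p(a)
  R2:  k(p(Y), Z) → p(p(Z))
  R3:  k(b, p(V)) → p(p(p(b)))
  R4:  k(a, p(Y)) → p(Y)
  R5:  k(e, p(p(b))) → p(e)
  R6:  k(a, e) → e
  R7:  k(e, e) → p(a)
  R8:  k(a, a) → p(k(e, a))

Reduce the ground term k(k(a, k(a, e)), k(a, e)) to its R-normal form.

1. k(k(a, k(a, e)), k(a, e))  →  k(k(a, e), k(a, e))   [R6 at 1.2]
2. k(k(a, e), k(a, e))  →  k(e, k(a, e))   [R6 at 1]
3. k(e, k(a, e))  →  k(e, e)   [R6 at 2]
4. k(e, e)  →  p(a)   [R7 at ε]

p(a)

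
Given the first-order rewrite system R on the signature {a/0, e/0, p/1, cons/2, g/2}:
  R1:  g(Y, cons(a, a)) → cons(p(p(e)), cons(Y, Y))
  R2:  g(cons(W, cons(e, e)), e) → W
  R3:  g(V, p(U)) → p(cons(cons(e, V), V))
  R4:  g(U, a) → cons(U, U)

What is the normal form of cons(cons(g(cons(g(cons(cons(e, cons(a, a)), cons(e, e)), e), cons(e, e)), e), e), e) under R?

cons(cons(cons(e, cons(a, a)), e), e)

1. cons(cons(g(cons(g(cons(cons(e, cons(a, a)), cons(e, e)), e), cons(e, e)), e), e), e)  →  cons(cons(g(cons(cons(e, cons(a, a)), cons(e, e)), e), e), e)   [R2 at 1.1]
2. cons(cons(g(cons(cons(e, cons(a, a)), cons(e, e)), e), e), e)  →  cons(cons(cons(e, cons(a, a)), e), e)   [R2 at 1.1]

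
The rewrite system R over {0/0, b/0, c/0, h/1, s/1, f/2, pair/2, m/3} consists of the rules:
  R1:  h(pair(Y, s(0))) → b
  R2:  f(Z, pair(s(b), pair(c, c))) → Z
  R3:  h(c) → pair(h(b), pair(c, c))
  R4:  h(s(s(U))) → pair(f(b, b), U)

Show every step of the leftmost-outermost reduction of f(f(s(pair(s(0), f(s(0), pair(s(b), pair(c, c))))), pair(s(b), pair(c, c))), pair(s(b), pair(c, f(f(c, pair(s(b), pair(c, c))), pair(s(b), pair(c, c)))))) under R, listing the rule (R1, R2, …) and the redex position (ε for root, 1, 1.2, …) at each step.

s(pair(s(0), s(0)))

1. f(f(s(pair(s(0), f(s(0), pair(s(b), pair(c, c))))), pair(s(b), pair(c, c))), pair(s(b), pair(c, f(f(c, pair(s(b), pair(c, c))), pair(s(b), pair(c, c))))))  →  f(s(pair(s(0), f(s(0), pair(s(b), pair(c, c))))), pair(s(b), pair(c, f(f(c, pair(s(b), pair(c, c))), pair(s(b), pair(c, c))))))   [R2 at 1]
2. f(s(pair(s(0), f(s(0), pair(s(b), pair(c, c))))), pair(s(b), pair(c, f(f(c, pair(s(b), pair(c, c))), pair(s(b), pair(c, c))))))  →  f(s(pair(s(0), s(0))), pair(s(b), pair(c, f(f(c, pair(s(b), pair(c, c))), pair(s(b), pair(c, c))))))   [R2 at 1.1.2]
3. f(s(pair(s(0), s(0))), pair(s(b), pair(c, f(f(c, pair(s(b), pair(c, c))), pair(s(b), pair(c, c))))))  →  f(s(pair(s(0), s(0))), pair(s(b), pair(c, f(c, pair(s(b), pair(c, c))))))   [R2 at 2.2.2]
4. f(s(pair(s(0), s(0))), pair(s(b), pair(c, f(c, pair(s(b), pair(c, c))))))  →  f(s(pair(s(0), s(0))), pair(s(b), pair(c, c)))   [R2 at 2.2.2]
5. f(s(pair(s(0), s(0))), pair(s(b), pair(c, c)))  →  s(pair(s(0), s(0)))   [R2 at ε]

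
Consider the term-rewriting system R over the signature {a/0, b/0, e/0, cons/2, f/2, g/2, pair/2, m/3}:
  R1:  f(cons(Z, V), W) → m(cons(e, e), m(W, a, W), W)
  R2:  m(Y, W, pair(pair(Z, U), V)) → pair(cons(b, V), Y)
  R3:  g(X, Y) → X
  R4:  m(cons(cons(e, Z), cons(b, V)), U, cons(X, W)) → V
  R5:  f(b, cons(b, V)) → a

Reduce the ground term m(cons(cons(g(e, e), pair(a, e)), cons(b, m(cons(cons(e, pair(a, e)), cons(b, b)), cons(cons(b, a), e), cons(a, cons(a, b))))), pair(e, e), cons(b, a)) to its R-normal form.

b

1. m(cons(cons(g(e, e), pair(a, e)), cons(b, m(cons(cons(e, pair(a, e)), cons(b, b)), cons(cons(b, a), e), cons(a, cons(a, b))))), pair(e, e), cons(b, a))  →  m(cons(cons(e, pair(a, e)), cons(b, m(cons(cons(e, pair(a, e)), cons(b, b)), cons(cons(b, a), e), cons(a, cons(a, b))))), pair(e, e), cons(b, a))   [R3 at 1.1.1]
2. m(cons(cons(e, pair(a, e)), cons(b, m(cons(cons(e, pair(a, e)), cons(b, b)), cons(cons(b, a), e), cons(a, cons(a, b))))), pair(e, e), cons(b, a))  →  m(cons(cons(e, pair(a, e)), cons(b, b)), cons(cons(b, a), e), cons(a, cons(a, b)))   [R4 at ε]
3. m(cons(cons(e, pair(a, e)), cons(b, b)), cons(cons(b, a), e), cons(a, cons(a, b)))  →  b   [R4 at ε]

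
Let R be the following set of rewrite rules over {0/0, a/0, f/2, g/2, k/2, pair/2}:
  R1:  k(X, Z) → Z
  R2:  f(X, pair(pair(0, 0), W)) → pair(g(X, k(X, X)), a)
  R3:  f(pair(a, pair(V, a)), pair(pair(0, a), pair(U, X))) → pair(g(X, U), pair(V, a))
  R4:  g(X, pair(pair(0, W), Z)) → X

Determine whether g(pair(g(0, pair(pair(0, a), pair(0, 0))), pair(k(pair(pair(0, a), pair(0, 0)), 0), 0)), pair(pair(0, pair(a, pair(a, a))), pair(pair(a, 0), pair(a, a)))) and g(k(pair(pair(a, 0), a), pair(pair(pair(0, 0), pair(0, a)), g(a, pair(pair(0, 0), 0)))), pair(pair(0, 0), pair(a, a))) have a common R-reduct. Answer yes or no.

no — NF(t₁) = pair(0, pair(0, 0)), NF(t₂) = pair(pair(pair(0, 0), pair(0, a)), a)

Reduce t₁ = g(pair(g(0, pair(pair(0, a), pair(0, 0))), pair(k(pair(pair(0, a), pair(0, 0)), 0), 0)), pair(pair(0, pair(a, pair(a, a))), pair(pair(a, 0), pair(a, a)))):
1. g(pair(g(0, pair(pair(0, a), pair(0, 0))), pair(k(pair(pair(0, a), pair(0, 0)), 0), 0)), pair(pair(0, pair(a, pair(a, a))), pair(pair(a, 0), pair(a, a))))  →  pair(g(0, pair(pair(0, a), pair(0, 0))), pair(k(pair(pair(0, a), pair(0, 0)), 0), 0))   [R4 at ε]
2. pair(g(0, pair(pair(0, a), pair(0, 0))), pair(k(pair(pair(0, a), pair(0, 0)), 0), 0))  →  pair(0, pair(k(pair(pair(0, a), pair(0, 0)), 0), 0))   [R4 at 1]
3. pair(0, pair(k(pair(pair(0, a), pair(0, 0)), 0), 0))  →  pair(0, pair(0, 0))   [R1 at 2.1]

Reduce t₂ = g(k(pair(pair(a, 0), a), pair(pair(pair(0, 0), pair(0, a)), g(a, pair(pair(0, 0), 0)))), pair(pair(0, 0), pair(a, a))):
1. g(k(pair(pair(a, 0), a), pair(pair(pair(0, 0), pair(0, a)), g(a, pair(pair(0, 0), 0)))), pair(pair(0, 0), pair(a, a)))  →  k(pair(pair(a, 0), a), pair(pair(pair(0, 0), pair(0, a)), g(a, pair(pair(0, 0), 0))))   [R4 at ε]
2. k(pair(pair(a, 0), a), pair(pair(pair(0, 0), pair(0, a)), g(a, pair(pair(0, 0), 0))))  →  pair(pair(pair(0, 0), pair(0, a)), g(a, pair(pair(0, 0), 0)))   [R1 at ε]
3. pair(pair(pair(0, 0), pair(0, a)), g(a, pair(pair(0, 0), 0)))  →  pair(pair(pair(0, 0), pair(0, a)), a)   [R4 at 2]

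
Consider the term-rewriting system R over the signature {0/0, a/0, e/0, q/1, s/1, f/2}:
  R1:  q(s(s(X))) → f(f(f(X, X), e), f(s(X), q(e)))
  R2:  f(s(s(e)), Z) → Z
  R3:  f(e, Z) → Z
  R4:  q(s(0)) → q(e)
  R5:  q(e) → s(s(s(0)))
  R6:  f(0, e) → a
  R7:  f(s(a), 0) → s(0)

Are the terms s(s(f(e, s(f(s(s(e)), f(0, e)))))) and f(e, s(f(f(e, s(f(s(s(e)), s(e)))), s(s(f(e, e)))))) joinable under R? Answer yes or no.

Reduce t₁ = s(s(f(e, s(f(s(s(e)), f(0, e)))))):
1. s(s(f(e, s(f(s(s(e)), f(0, e))))))  →  s(s(s(f(s(s(e)), f(0, e)))))   [R3 at 1.1]
2. s(s(s(f(s(s(e)), f(0, e)))))  →  s(s(s(f(0, e))))   [R2 at 1.1.1]
3. s(s(s(f(0, e))))  →  s(s(s(a)))   [R6 at 1.1.1]

Reduce t₂ = f(e, s(f(f(e, s(f(s(s(e)), s(e)))), s(s(f(e, e)))))):
1. f(e, s(f(f(e, s(f(s(s(e)), s(e)))), s(s(f(e, e))))))  →  s(f(f(e, s(f(s(s(e)), s(e)))), s(s(f(e, e)))))   [R3 at ε]
2. s(f(f(e, s(f(s(s(e)), s(e)))), s(s(f(e, e)))))  →  s(f(s(f(s(s(e)), s(e))), s(s(f(e, e)))))   [R3 at 1.1]
3. s(f(s(f(s(s(e)), s(e))), s(s(f(e, e)))))  →  s(f(s(s(e)), s(s(f(e, e)))))   [R2 at 1.1.1]
4. s(f(s(s(e)), s(s(f(e, e)))))  →  s(s(s(f(e, e))))   [R2 at 1]
5. s(s(s(f(e, e))))  →  s(s(s(e)))   [R3 at 1.1.1]

no — NF(t₁) = s(s(s(a))), NF(t₂) = s(s(s(e)))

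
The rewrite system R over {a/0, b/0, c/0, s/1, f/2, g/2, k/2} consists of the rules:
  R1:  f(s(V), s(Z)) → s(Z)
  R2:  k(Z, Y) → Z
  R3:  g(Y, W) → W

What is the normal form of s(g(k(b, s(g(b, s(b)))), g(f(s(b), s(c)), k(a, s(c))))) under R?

1. s(g(k(b, s(g(b, s(b)))), g(f(s(b), s(c)), k(a, s(c)))))  →  s(g(f(s(b), s(c)), k(a, s(c))))   [R3 at 1]
2. s(g(f(s(b), s(c)), k(a, s(c))))  →  s(k(a, s(c)))   [R3 at 1]
3. s(k(a, s(c)))  →  s(a)   [R2 at 1]

s(a)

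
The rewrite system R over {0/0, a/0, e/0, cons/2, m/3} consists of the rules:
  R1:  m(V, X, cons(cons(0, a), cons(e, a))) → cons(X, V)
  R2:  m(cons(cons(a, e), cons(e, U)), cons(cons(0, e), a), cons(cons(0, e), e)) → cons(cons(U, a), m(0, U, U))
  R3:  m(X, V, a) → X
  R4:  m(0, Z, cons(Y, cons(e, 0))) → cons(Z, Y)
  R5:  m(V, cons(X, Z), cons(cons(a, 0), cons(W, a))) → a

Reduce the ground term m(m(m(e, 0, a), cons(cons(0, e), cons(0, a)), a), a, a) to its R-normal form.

1. m(m(m(e, 0, a), cons(cons(0, e), cons(0, a)), a), a, a)  →  m(m(e, 0, a), cons(cons(0, e), cons(0, a)), a)   [R3 at ε]
2. m(m(e, 0, a), cons(cons(0, e), cons(0, a)), a)  →  m(e, 0, a)   [R3 at ε]
3. m(e, 0, a)  →  e   [R3 at ε]

e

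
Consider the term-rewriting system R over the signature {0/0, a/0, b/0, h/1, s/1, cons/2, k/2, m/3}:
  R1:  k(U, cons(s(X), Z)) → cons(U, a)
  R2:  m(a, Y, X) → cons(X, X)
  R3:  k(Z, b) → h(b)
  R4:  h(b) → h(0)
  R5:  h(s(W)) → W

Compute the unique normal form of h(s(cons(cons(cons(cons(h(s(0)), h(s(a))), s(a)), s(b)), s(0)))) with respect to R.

1. h(s(cons(cons(cons(cons(h(s(0)), h(s(a))), s(a)), s(b)), s(0))))  →  cons(cons(cons(cons(h(s(0)), h(s(a))), s(a)), s(b)), s(0))   [R5 at ε]
2. cons(cons(cons(cons(h(s(0)), h(s(a))), s(a)), s(b)), s(0))  →  cons(cons(cons(cons(0, h(s(a))), s(a)), s(b)), s(0))   [R5 at 1.1.1.1]
3. cons(cons(cons(cons(0, h(s(a))), s(a)), s(b)), s(0))  →  cons(cons(cons(cons(0, a), s(a)), s(b)), s(0))   [R5 at 1.1.1.2]

cons(cons(cons(cons(0, a), s(a)), s(b)), s(0))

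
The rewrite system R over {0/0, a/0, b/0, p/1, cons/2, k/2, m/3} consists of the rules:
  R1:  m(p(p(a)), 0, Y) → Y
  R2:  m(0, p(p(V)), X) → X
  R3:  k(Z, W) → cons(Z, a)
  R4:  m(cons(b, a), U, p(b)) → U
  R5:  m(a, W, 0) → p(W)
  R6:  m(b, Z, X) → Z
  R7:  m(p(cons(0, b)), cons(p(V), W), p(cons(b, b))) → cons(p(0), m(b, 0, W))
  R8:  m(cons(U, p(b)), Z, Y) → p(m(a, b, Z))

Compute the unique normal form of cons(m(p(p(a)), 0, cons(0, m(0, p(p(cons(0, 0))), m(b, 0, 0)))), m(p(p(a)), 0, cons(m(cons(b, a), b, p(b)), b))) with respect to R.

cons(cons(0, 0), cons(b, b))

1. cons(m(p(p(a)), 0, cons(0, m(0, p(p(cons(0, 0))), m(b, 0, 0)))), m(p(p(a)), 0, cons(m(cons(b, a), b, p(b)), b)))  →  cons(cons(0, m(0, p(p(cons(0, 0))), m(b, 0, 0))), m(p(p(a)), 0, cons(m(cons(b, a), b, p(b)), b)))   [R1 at 1]
2. cons(cons(0, m(0, p(p(cons(0, 0))), m(b, 0, 0))), m(p(p(a)), 0, cons(m(cons(b, a), b, p(b)), b)))  →  cons(cons(0, m(b, 0, 0)), m(p(p(a)), 0, cons(m(cons(b, a), b, p(b)), b)))   [R2 at 1.2]
3. cons(cons(0, m(b, 0, 0)), m(p(p(a)), 0, cons(m(cons(b, a), b, p(b)), b)))  →  cons(cons(0, 0), m(p(p(a)), 0, cons(m(cons(b, a), b, p(b)), b)))   [R6 at 1.2]
4. cons(cons(0, 0), m(p(p(a)), 0, cons(m(cons(b, a), b, p(b)), b)))  →  cons(cons(0, 0), cons(m(cons(b, a), b, p(b)), b))   [R1 at 2]
5. cons(cons(0, 0), cons(m(cons(b, a), b, p(b)), b))  →  cons(cons(0, 0), cons(b, b))   [R4 at 2.1]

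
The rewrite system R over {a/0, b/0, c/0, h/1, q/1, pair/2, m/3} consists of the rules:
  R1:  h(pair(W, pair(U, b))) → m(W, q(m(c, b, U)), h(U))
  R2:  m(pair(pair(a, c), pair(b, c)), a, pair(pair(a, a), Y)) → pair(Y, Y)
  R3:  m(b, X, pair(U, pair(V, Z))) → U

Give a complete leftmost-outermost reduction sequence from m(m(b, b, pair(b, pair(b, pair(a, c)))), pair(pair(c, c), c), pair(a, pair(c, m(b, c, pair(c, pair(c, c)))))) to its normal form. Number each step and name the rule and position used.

1. m(m(b, b, pair(b, pair(b, pair(a, c)))), pair(pair(c, c), c), pair(a, pair(c, m(b, c, pair(c, pair(c, c))))))  →  m(b, pair(pair(c, c), c), pair(a, pair(c, m(b, c, pair(c, pair(c, c))))))   [R3 at 1]
2. m(b, pair(pair(c, c), c), pair(a, pair(c, m(b, c, pair(c, pair(c, c))))))  →  a   [R3 at ε]

a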